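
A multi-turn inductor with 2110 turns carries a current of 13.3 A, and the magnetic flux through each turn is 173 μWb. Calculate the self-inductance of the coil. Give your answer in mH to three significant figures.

L ≈ 27.4 mH

Self-inductance is defined by L = NΦ_B/I (flux linkage over current).
L = (2110)(1.730×10^-4 Wb)/(13.3 A) = 2.7446×10^-2 H.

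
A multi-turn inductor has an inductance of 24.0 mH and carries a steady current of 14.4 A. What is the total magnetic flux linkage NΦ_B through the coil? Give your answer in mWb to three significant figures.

NΦ_B ≈ 346 mWb

From L = NΦ_B/I, the flux linkage is NΦ_B = LI.
NΦ_B = (2.400×10^-2 H)(14.4 A) = 0.3456 Wb.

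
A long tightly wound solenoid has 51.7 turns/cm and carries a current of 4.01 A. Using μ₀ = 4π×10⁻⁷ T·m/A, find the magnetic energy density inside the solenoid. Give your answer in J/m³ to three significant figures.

B = μ₀nI = (4π×10⁻⁷)(5.170×10^3)(4.01) = 2.605×10^-2 T.
u = B²/(2μ₀) = (2.605×10^-2)²/(2×4π×10⁻⁷) = 270.1 J/m³.

u ≈ 270 J/m³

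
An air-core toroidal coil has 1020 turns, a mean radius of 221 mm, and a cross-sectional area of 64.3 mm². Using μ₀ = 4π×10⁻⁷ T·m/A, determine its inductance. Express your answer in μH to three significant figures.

For a thin toroid, L = μ₀N²A/(2πR).
L = (4π×10⁻⁷)(1020)²(6.430×10^-5) / (2π×0.221 m) = 6.054×10^-5 H.

L ≈ 60.5 μH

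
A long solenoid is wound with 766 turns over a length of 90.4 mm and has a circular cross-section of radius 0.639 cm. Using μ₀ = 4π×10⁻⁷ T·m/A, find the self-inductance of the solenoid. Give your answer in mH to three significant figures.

L ≈ 1.05 mH

A = πr² = π(6.390×10^-3 m)² = 1.283×10^-4 m².
For a long solenoid, L = μ₀N²A/ℓ.
L = (4π×10⁻⁷)(766)²(1.283×10^-4)/(9.040×10^-2 m) = 1.046×10^-3 H.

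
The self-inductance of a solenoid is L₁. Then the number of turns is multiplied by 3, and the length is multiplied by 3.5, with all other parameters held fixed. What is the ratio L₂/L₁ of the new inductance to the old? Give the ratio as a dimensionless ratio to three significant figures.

L₂/L₁ = 2.57

For a solenoid, L ∝ μᵣN²A/ℓ.
L₂/L₁ = (3)^2 × (3.5)^-1 = 2.57.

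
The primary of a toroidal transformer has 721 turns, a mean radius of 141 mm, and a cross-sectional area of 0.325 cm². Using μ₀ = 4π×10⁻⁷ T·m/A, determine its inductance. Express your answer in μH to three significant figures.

For a thin toroid, L = μ₀N²A/(2πR).
L = (4π×10⁻⁷)(721)²(3.250×10^-5) / (2π×0.141 m) = 2.396×10^-5 H.

L ≈ 24.0 μH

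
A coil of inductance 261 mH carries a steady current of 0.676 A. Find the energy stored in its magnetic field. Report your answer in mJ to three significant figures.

Stored magnetic energy: U = ½LI².
U = ½(0.261 H)(0.676 A)² = 5.964×10^-2 J.

U ≈ 59.6 mJ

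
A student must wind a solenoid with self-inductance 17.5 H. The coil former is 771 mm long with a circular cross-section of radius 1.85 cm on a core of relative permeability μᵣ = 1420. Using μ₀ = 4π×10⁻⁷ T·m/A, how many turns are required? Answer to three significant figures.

A = πr² = π(1.850×10^-2 m)² = 1.075×10^-3 m².
From L = μ₀μᵣN²A/ℓ, N = √(Lℓ / (μ₀μᵣA)).
N = √[(17.5)(0.771) / ((4π×10⁻⁷)(1420)×1.075×10^-3)] = √(7.032×10^6) ≈ 2651.9.

N ≈ 2650 turns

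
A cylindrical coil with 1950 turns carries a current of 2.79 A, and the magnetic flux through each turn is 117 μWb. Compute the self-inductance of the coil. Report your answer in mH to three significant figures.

L ≈ 81.8 mH

Self-inductance is defined by L = NΦ_B/I (flux linkage over current).
L = (1950)(1.170×10^-4 Wb)/(2.79 A) = 8.177×10^-2 H.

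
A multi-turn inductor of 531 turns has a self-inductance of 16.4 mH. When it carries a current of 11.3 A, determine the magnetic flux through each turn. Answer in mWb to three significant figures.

Φ_B ≈ 0.349 mWb

From L = NΦ_B/I, the flux per turn is Φ_B = LI/N.
Φ_B = (1.640×10^-2 H)(11.3 A)/531 = 3.490×10^-4 Wb.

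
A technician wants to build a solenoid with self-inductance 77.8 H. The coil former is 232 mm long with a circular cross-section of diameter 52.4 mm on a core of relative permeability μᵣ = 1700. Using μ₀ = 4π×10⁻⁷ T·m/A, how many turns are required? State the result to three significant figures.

A = π(d/2)² = π(2.620×10^-2 m)² = 2.157×10^-3 m².
From L = μ₀μᵣN²A/ℓ, N = √(Lℓ / (μ₀μᵣA)).
N = √[(77.8)(0.232) / ((4π×10⁻⁷)(1700)×2.157×10^-3)] = √(3.918×10^6) ≈ 1979.4.

N ≈ 1980 turns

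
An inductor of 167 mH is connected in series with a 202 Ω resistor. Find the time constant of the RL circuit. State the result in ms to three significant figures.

τ = L/R = (0.167 H)/(202 Ω) = 8.267×10^-4 s.

τ ≈ 0.827 ms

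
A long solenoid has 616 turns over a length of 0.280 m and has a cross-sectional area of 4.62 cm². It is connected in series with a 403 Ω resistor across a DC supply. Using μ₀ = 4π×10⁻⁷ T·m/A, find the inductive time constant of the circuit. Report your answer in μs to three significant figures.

τ ≈ 1.95 μs

A = 4.62 cm² = 4.620×10^-4 m².
L = μ₀N²A/ℓ = (4π×10⁻⁷)(616)²(4.620×10^-4)/(0.28) = 7.868×10^-4 H.
τ = L/R = (7.868×10^-4)/(403) = 1.952×10^-6 s.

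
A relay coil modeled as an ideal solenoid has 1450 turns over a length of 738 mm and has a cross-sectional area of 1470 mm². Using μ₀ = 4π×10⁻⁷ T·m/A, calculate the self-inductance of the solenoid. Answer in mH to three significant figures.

L ≈ 5.26 mH

A = 1470 mm² = 1.470×10^-3 m².
For a long solenoid, L = μ₀N²A/ℓ.
L = (4π×10⁻⁷)(1450)²(1.470×10^-3)/(0.738 m) = 5.263×10^-3 H.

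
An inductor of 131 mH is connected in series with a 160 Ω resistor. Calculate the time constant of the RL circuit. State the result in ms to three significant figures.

τ ≈ 0.819 ms

τ = L/R = (0.131 H)/(160 Ω) = 8.188×10^-4 s.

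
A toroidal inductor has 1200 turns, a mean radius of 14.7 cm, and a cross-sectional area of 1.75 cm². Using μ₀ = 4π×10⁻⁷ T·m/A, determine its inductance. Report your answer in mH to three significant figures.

L ≈ 0.343 mH

For a thin toroid, L = μ₀N²A/(2πR).
L = (4π×10⁻⁷)(1200)²(1.750×10^-4) / (2π×0.147 m) = 3.429×10^-4 H.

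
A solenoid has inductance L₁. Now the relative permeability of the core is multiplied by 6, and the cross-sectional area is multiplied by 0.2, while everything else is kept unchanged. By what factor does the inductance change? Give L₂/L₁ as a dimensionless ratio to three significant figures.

For a solenoid, L ∝ μᵣN²A/ℓ.
L₂/L₁ = (6) × (0.2) = 1.20.

L₂/L₁ = 1.20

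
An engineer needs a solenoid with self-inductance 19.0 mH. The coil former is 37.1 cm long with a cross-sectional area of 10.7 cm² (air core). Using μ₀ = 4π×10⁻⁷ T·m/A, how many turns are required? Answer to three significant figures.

A = 10.7 cm² = 1.070×10^-3 m².
From L = μ₀N²A/ℓ, N = √(Lℓ / (μ₀A)).
N = √[(1.900×10^-2)(0.371) / ((4π×10⁻⁷)×1.070×10^-3)] = √(5.242×10^6) ≈ 2289.6.

N ≈ 2290 turns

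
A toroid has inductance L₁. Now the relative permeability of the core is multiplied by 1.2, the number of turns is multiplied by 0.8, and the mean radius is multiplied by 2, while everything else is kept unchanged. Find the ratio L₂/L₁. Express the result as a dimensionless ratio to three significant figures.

For a toroid, L ∝ μᵣN²A/R.
L₂/L₁ = (1.2) × (0.8)^2 × (2)^-1 = 0.384.

L₂/L₁ = 0.384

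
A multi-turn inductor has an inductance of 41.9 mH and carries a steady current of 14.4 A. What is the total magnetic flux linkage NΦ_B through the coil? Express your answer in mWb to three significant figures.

NΦ_B ≈ 603 mWb

From L = NΦ_B/I, the flux linkage is NΦ_B = LI.
NΦ_B = (4.190×10^-2 H)(14.4 A) = 0.6034 Wb.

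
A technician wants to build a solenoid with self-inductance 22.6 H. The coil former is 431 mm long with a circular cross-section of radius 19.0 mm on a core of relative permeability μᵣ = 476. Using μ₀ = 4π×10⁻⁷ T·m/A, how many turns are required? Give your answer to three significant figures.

A = πr² = π(1.900×10^-2 m)² = 1.134×10^-3 m².
From L = μ₀μᵣN²A/ℓ, N = √(Lℓ / (μ₀μᵣA)).
N = √[(22.6)(0.431) / ((4π×10⁻⁷)(476)×1.134×10^-3)] = √(1.436×10^7) ≈ 3789.3.

N ≈ 3790 turns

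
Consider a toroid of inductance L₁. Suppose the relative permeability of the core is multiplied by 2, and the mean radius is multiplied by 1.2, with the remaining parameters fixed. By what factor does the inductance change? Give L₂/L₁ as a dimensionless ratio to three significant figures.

L₂/L₁ = 1.67

For a toroid, L ∝ μᵣN²A/R.
L₂/L₁ = (2) × (1.2)^-1 = 1.67.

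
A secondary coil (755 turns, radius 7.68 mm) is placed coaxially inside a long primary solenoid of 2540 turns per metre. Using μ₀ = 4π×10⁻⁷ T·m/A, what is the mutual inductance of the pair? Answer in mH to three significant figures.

The outer solenoid produces a uniform field B₁ = μ₀n₁I₁ across the inner coil,
so the flux linkage is N₂Φ = N₂B₁A₂ = μ₀n₁N₂A₂·I₁, giving M = μ₀n₁N₂A₂.
A₂ = πr² = π(7.680×10^-3 m)² = 1.853×10^-4 m².
M = (4π×10⁻⁷)(2540)(755)(1.853×10^-4) = 4.465×10^-4 H.

M ≈ 0.447 mH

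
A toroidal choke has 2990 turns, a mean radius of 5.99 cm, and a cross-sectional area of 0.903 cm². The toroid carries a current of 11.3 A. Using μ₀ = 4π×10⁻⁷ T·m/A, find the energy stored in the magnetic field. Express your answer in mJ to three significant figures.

L = μ₀N²A/(2πR) = (4π×10⁻⁷)(2990)²(9.030×10^-5)/(2π×5.990×10^-2) = 2.695×10^-3 H.
U = ½LI² = ½(2.695×10^-3)(11.3)² = 0.1721 J.

U ≈ 172 mJ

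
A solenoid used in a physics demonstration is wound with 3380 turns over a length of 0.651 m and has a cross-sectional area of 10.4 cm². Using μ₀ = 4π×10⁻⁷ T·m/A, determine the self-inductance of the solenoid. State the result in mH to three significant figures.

L ≈ 22.9 mH

A = 10.4 cm² = 1.040×10^-3 m².
For a long solenoid, L = μ₀N²A/ℓ.
L = (4π×10⁻⁷)(3380)²(1.040×10^-3)/(0.651 m) = 2.293×10^-2 H.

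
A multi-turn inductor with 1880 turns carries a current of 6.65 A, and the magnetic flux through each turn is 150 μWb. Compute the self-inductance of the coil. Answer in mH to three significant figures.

L ≈ 42.4 mH

Self-inductance is defined by L = NΦ_B/I (flux linkage over current).
L = (1880)(1.500×10^-4 Wb)/(6.65 A) = 4.241×10^-2 H.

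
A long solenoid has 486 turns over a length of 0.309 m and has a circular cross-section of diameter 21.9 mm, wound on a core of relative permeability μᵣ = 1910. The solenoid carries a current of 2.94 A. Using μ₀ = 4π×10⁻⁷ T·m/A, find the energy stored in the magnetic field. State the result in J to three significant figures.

U ≈ 2.99 J

A = π(d/2)² = π(1.095×10^-2 m)² = 3.767×10^-4 m².
L = μ₀μᵣN²A/ℓ = (4π×10⁻⁷)(1910)(486)²(3.767×10^-4)/(0.309) = 0.6911 H.
U = ½LI² = ½(0.6911)(2.94)² = 2.987 J.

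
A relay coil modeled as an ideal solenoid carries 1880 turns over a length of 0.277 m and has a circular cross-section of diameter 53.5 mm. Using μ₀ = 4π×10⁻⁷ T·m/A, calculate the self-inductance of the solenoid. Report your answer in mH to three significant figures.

A = π(d/2)² = π(2.675×10^-2 m)² = 2.248×10^-3 m².
For a long solenoid, L = μ₀N²A/ℓ.
L = (4π×10⁻⁷)(1880)²(2.248×10^-3)/(0.277 m) = 3.604×10^-2 H.

L ≈ 36.0 mH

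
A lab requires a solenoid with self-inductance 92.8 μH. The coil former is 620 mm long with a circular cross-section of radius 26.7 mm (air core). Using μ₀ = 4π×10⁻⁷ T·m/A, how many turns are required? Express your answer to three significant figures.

A = πr² = π(2.670×10^-2 m)² = 2.240×10^-3 m².
From L = μ₀N²A/ℓ, N = √(Lℓ / (μ₀A)).
N = √[(9.280×10^-5)(0.62) / ((4π×10⁻⁷)×2.240×10^-3)] = √(2.044×10^4) ≈ 143.0.

N ≈ 143 turns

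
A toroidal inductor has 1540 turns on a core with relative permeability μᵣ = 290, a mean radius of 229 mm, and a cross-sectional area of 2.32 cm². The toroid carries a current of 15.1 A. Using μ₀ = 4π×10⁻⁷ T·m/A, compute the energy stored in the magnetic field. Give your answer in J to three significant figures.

L = μ₀μᵣN²A/(2πR) = (4π×10⁻⁷)(290)(1540)²(2.320×10^-4)/(2π×0.229) = 0.1394 H.
U = ½LI² = ½(0.1394)(15.1)² = 15.89 J.

U ≈ 15.9 J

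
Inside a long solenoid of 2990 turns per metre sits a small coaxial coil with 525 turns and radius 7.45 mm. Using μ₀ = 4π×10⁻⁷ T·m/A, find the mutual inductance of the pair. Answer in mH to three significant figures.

The outer solenoid produces a uniform field B₁ = μ₀n₁I₁ across the inner coil,
so the flux linkage is N₂Φ = N₂B₁A₂ = μ₀n₁N₂A₂·I₁, giving M = μ₀n₁N₂A₂.
A₂ = πr² = π(7.450×10^-3 m)² = 1.744×10^-4 m².
M = (4π×10⁻⁷)(2990)(525)(1.744×10^-4) = 3.440×10^-4 H.

M ≈ 0.344 mH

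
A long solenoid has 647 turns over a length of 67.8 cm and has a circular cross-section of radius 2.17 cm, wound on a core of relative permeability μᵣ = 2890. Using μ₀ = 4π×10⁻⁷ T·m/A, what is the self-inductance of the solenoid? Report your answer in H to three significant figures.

A = πr² = π(2.170×10^-2 m)² = 1.479×10^-3 m².
For a long solenoid, L = μ₀μᵣN²A/ℓ.
L = (4π×10⁻⁷)(2890)(647)²(1.479×10^-3)/(0.678 m) = 3.317 H.

L ≈ 3.32 H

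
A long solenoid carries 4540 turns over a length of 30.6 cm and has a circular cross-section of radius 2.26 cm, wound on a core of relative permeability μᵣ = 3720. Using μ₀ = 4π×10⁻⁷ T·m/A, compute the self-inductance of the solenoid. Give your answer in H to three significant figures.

L ≈ 505 H

A = πr² = π(2.260×10^-2 m)² = 1.6046×10^-3 m².
For a long solenoid, L = μ₀μᵣN²A/ℓ.
L = (4π×10⁻⁷)(3720)(4540)²(1.6046×10^-3)/(0.306 m) = 505.3 H.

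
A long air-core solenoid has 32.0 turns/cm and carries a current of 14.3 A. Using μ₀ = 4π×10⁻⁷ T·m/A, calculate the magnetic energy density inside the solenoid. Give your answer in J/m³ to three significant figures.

B = μ₀nI = (4π×10⁻⁷)(3.200×10^3)(14.3) = 5.750×10^-2 T.
u = B²/(2μ₀) = (5.750×10^-2)²/(2×4π×10⁻⁷) = 1.316×10^3 J/m³.

u ≈ 1320 J/m³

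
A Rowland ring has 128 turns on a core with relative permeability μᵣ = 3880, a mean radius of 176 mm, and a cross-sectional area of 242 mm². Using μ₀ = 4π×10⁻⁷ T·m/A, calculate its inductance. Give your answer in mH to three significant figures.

For a thin toroid, L = μ₀μᵣN²A/(2πR).
L = (4π×10⁻⁷)(3880)(128)²(2.420×10^-4) / (2π×0.176 m) = 1.748×10^-2 H.

L ≈ 17.5 mH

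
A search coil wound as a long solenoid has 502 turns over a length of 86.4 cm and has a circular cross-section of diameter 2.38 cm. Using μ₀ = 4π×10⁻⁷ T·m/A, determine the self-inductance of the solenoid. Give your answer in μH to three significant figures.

A = π(d/2)² = π(1.190×10^-2 m)² = 4.449×10^-4 m².
For a long solenoid, L = μ₀N²A/ℓ.
L = (4π×10⁻⁷)(502)²(4.449×10^-4)/(0.864 m) = 1.631×10^-4 H.

L ≈ 163 μH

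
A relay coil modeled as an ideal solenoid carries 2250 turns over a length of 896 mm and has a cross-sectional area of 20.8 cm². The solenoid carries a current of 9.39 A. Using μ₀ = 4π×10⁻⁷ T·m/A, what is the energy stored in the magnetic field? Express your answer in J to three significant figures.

U ≈ 0.651 J

A = 20.8 cm² = 2.080×10^-3 m².
L = μ₀N²A/ℓ = (4π×10⁻⁷)(2250)²(2.080×10^-3)/(0.896) = 1.477×10^-2 H.
U = ½LI² = ½(1.477×10^-2)(9.39)² = 0.6511 J.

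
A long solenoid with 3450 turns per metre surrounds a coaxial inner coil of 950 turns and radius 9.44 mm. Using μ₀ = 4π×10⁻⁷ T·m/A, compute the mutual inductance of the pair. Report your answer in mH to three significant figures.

The outer solenoid produces a uniform field B₁ = μ₀n₁I₁ across the inner coil,
so the flux linkage is N₂Φ = N₂B₁A₂ = μ₀n₁N₂A₂·I₁, giving M = μ₀n₁N₂A₂.
A₂ = πr² = π(9.440×10^-3 m)² = 2.800×10^-4 m².
M = (4π×10⁻⁷)(3450)(950)(2.800×10^-4) = 1.153×10^-3 H.

M ≈ 1.15 mH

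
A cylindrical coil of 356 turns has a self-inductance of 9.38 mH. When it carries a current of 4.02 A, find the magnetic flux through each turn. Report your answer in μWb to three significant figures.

Φ_B ≈ 106 μWb

From L = NΦ_B/I, the flux per turn is Φ_B = LI/N.
Φ_B = (9.380×10^-3 H)(4.02 A)/356 = 1.059×10^-4 Wb.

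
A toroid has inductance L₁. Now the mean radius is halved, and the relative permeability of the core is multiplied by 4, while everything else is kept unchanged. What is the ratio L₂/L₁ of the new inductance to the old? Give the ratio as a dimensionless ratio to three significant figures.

L₂/L₁ = 8.00

For a toroid, L ∝ μᵣN²A/R.
L₂/L₁ = (0.5)^-1 × (4) = 8.00.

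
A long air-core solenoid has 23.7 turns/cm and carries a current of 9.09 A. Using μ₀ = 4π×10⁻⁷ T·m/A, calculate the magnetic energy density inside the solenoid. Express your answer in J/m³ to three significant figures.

B = μ₀nI = (4π×10⁻⁷)(2.370×10^3)(9.09) = 2.707×10^-2 T.
u = B²/(2μ₀) = (2.707×10^-2)²/(2×4π×10⁻⁷) = 291.6 J/m³.

u ≈ 292 J/m³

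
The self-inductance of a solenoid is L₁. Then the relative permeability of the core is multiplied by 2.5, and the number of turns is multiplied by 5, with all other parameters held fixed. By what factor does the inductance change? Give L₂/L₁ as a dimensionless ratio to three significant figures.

For a solenoid, L ∝ μᵣN²A/ℓ.
L₂/L₁ = (2.5) × (5)^2 = 62.5.

L₂/L₁ = 62.5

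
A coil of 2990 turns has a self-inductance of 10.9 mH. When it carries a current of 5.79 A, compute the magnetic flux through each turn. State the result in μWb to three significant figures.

From L = NΦ_B/I, the flux per turn is Φ_B = LI/N.
Φ_B = (1.090×10^-2 H)(5.79 A)/2990 = 2.111×10^-5 Wb.

Φ_B ≈ 21.1 μWb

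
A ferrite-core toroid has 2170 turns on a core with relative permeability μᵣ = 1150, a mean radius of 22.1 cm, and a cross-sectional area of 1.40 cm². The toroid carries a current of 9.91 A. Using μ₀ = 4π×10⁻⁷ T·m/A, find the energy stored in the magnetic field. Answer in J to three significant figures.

U ≈ 33.7 J

L = μ₀μᵣN²A/(2πR) = (4π×10⁻⁷)(1150)(2170)²(1.400×10^-4)/(2π×0.221) = 0.6861 H.
U = ½LI² = ½(0.6861)(9.91)² = 33.69 J.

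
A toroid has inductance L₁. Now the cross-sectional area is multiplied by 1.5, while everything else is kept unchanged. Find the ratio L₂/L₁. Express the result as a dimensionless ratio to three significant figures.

For a toroid, L ∝ μᵣN²A/R.
L₂/L₁ = (1.5) = 1.50.

L₂/L₁ = 1.50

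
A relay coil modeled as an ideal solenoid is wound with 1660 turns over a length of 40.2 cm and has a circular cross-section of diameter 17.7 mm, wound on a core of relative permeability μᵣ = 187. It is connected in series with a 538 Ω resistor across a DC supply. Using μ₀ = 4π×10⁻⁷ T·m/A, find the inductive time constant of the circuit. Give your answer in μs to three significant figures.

A = π(d/2)² = π(8.850×10^-3 m)² = 2.461×10^-4 m².
L = μ₀μᵣN²A/ℓ = (4π×10⁻⁷)(187)(1660)²(2.461×10^-4)/(0.402) = 0.3963 H.
τ = L/R = (0.3963)/(538) = 7.367×10^-4 s.

τ ≈ 737 μs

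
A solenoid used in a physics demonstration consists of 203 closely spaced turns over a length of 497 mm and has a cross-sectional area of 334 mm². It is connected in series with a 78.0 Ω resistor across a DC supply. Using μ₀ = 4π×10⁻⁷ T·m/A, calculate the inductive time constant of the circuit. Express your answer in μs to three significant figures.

τ ≈ 0.446 μs

A = 334 mm² = 3.340×10^-4 m².
L = μ₀N²A/ℓ = (4π×10⁻⁷)(203)²(3.340×10^-4)/(0.497) = 3.480×10^-5 H.
τ = L/R = (3.480×10^-5)/(78.0) = 4.462×10^-7 s.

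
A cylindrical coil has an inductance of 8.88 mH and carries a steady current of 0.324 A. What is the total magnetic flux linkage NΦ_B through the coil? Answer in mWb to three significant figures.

NΦ_B ≈ 2.88 mWb

From L = NΦ_B/I, the flux linkage is NΦ_B = LI.
NΦ_B = (8.880×10^-3 H)(0.324 A) = 2.877×10^-3 Wb.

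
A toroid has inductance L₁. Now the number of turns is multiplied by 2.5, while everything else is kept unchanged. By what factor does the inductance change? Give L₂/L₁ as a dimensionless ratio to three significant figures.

L₂/L₁ = 6.25

For a toroid, L ∝ μᵣN²A/R.
L₂/L₁ = (2.5)^2 = 6.25.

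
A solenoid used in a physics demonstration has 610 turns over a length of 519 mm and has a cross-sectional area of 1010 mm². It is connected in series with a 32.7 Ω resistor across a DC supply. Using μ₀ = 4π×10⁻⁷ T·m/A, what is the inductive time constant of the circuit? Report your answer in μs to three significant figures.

τ ≈ 27.8 μs

A = 1010 mm² = 1.010×10^-3 m².
L = μ₀N²A/ℓ = (4π×10⁻⁷)(610)²(1.010×10^-3)/(0.519) = 9.100×10^-4 H.
τ = L/R = (9.100×10^-4)/(32.7) = 2.783×10^-5 s.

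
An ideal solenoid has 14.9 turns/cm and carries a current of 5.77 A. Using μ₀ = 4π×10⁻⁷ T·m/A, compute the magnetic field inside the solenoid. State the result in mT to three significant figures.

B ≈ 10.8 mT

Inside a long solenoid, B = μ₀nI.
B = (4π×10⁻⁷)(1.490×10^3 m⁻¹)(5.77 A) = 1.080×10^-2 T.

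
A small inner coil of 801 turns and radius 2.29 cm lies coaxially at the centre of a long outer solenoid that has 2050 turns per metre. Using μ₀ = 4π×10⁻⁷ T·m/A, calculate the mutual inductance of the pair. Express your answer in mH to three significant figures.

The outer solenoid produces a uniform field B₁ = μ₀n₁I₁ across the inner coil,
so the flux linkage is N₂Φ = N₂B₁A₂ = μ₀n₁N₂A₂·I₁, giving M = μ₀n₁N₂A₂.
A₂ = πr² = π(2.290×10^-2 m)² = 1.647×10^-3 m².
M = (4π×10⁻⁷)(2050)(801)(1.647×10^-3) = 3.400×10^-3 H.

M ≈ 3.40 mH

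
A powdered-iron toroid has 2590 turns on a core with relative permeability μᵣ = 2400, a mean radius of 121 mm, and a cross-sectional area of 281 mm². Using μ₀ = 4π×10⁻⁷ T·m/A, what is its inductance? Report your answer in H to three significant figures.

For a thin toroid, L = μ₀μᵣN²A/(2πR).
L = (4π×10⁻⁷)(2400)(2590)²(2.810×10^-4) / (2π×0.121 m) = 7.478 H.

L ≈ 7.48 H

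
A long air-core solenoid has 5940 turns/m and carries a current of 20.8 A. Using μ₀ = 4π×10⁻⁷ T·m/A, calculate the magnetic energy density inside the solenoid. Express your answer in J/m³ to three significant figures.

B = μ₀nI = (4π×10⁻⁷)(5.940×10^3)(20.8) = 0.1553 T.
u = B²/(2μ₀) = (0.1553)²/(2×4π×10⁻⁷) = 9.591×10^3 J/m³.

u ≈ 9590 J/m³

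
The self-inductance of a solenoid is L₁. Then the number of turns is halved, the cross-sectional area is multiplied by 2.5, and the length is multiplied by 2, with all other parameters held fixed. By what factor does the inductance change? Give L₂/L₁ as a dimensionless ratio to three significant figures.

For a solenoid, L ∝ μᵣN²A/ℓ.
L₂/L₁ = (0.5)^2 × (2.5) × (2)^-1 = 0.313.

L₂/L₁ = 0.313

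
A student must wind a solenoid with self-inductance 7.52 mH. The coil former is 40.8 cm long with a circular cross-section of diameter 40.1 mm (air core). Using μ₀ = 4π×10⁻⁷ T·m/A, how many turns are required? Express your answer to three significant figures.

N ≈ 1390 turns

A = π(d/2)² = π(2.005×10^-2 m)² = 1.263×10^-3 m².
From L = μ₀N²A/ℓ, N = √(Lℓ / (μ₀A)).
N = √[(7.520×10^-3)(0.408) / ((4π×10⁻⁷)×1.263×10^-3)] = √(1.933×10^6) ≈ 1390.4.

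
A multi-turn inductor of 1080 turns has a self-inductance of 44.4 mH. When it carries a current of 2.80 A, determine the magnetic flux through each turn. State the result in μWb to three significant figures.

From L = NΦ_B/I, the flux per turn is Φ_B = LI/N.
Φ_B = (4.440×10^-2 H)(2.80 A)/1080 = 1.151×10^-4 Wb.

Φ_B ≈ 115 μWb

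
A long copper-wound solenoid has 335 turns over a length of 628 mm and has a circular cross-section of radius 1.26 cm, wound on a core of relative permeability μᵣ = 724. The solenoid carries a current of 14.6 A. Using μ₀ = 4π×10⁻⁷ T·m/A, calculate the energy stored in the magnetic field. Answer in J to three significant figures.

A = πr² = π(1.260×10^-2 m)² = 4.988×10^-4 m².
L = μ₀μᵣN²A/ℓ = (4π×10⁻⁷)(724)(335)²(4.988×10^-4)/(0.628) = 8.109×10^-2 H.
U = ½LI² = ½(8.109×10^-2)(14.6)² = 8.643 J.

U ≈ 8.64 J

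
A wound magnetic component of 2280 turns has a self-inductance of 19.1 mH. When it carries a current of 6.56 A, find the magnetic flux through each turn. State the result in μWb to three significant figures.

Φ_B ≈ 55.0 μWb

From L = NΦ_B/I, the flux per turn is Φ_B = LI/N.
Φ_B = (1.910×10^-2 H)(6.56 A)/2280 = 5.495×10^-5 Wb.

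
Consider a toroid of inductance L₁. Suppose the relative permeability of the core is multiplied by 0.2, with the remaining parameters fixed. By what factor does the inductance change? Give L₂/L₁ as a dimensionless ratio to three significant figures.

L₂/L₁ = 0.200

For a toroid, L ∝ μᵣN²A/R.
L₂/L₁ = (0.2) = 0.200.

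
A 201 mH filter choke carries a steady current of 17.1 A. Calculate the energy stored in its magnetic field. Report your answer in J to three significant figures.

Stored magnetic energy: U = ½LI².
U = ½(0.201 H)(17.1 A)² = 29.39 J.

U ≈ 29.4 J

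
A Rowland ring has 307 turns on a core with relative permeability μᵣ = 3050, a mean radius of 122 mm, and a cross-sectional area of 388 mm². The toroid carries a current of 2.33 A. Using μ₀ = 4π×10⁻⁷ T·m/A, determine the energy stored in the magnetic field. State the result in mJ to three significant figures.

U ≈ 496 mJ

L = μ₀μᵣN²A/(2πR) = (4π×10⁻⁷)(3050)(307)²(3.880×10^-4)/(2π×0.122) = 0.1828 H.
U = ½LI² = ½(0.1828)(2.33)² = 0.4963 J.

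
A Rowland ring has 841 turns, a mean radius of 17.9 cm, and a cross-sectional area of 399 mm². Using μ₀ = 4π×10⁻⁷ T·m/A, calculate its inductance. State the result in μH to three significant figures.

For a thin toroid, L = μ₀N²A/(2πR).
L = (4π×10⁻⁷)(841)²(3.990×10^-4) / (2π×0.179 m) = 3.153×10^-4 H.

L ≈ 315 μH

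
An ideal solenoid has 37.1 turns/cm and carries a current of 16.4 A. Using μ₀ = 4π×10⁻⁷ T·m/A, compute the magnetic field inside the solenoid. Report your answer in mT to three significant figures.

B ≈ 76.5 mT

Inside a long solenoid, B = μ₀nI.
B = (4π×10⁻⁷)(3.710×10^3 m⁻¹)(16.4 A) = 7.646×10^-2 T.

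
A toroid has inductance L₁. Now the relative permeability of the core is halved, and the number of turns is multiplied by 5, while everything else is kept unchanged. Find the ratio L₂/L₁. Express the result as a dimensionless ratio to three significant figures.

For a toroid, L ∝ μᵣN²A/R.
L₂/L₁ = (0.5) × (5)^2 = 12.5.

L₂/L₁ = 12.5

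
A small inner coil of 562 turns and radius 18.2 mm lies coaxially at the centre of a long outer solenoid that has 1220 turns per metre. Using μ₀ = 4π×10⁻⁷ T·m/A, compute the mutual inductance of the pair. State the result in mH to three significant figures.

M ≈ 0.897 mH

The outer solenoid produces a uniform field B₁ = μ₀n₁I₁ across the inner coil,
so the flux linkage is N₂Φ = N₂B₁A₂ = μ₀n₁N₂A₂·I₁, giving M = μ₀n₁N₂A₂.
A₂ = πr² = π(1.820×10^-2 m)² = 1.041×10^-3 m².
M = (4π×10⁻⁷)(1220)(562)(1.041×10^-3) = 8.966×10^-4 H.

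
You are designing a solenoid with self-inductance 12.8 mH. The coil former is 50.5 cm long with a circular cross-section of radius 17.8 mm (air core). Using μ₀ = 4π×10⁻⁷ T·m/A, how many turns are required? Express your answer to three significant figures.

N ≈ 2270 turns

A = πr² = π(1.780×10^-2 m)² = 9.954×10^-4 m².
From L = μ₀N²A/ℓ, N = √(Lℓ / (μ₀A)).
N = √[(1.280×10^-2)(0.505) / ((4π×10⁻⁷)×9.954×10^-4)] = √(5.168×10^6) ≈ 2273.3.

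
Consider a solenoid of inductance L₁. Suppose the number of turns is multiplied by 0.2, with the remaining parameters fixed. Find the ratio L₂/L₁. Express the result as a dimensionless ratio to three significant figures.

L₂/L₁ = 0.0400

For a solenoid, L ∝ μᵣN²A/ℓ.
L₂/L₁ = (0.2)^2 = 0.0400.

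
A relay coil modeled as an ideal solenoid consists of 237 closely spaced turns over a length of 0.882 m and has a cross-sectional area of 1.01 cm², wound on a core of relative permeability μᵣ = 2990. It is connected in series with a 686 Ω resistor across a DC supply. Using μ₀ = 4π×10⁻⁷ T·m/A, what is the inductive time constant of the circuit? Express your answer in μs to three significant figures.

A = 1.01 cm² = 1.010×10^-4 m².
L = μ₀μᵣN²A/ℓ = (4π×10⁻⁷)(2990)(237)²(1.010×10^-4)/(0.882) = 2.417×10^-2 H.
τ = L/R = (2.417×10^-2)/(686) = 3.523×10^-5 s.

τ ≈ 35.2 μs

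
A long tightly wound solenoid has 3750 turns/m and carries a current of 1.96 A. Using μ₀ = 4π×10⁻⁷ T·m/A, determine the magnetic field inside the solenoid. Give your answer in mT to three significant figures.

Inside a long solenoid, B = μ₀nI.
B = (4π×10⁻⁷)(3.750×10^3 m⁻¹)(1.96 A) = 9.236×10^-3 T.

B ≈ 9.24 mT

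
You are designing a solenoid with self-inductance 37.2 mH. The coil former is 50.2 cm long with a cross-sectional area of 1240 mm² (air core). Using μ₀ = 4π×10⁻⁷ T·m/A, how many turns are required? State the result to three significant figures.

A = 1240 mm² = 1.240×10^-3 m².
From L = μ₀N²A/ℓ, N = √(Lℓ / (μ₀A)).
N = √[(3.720×10^-2)(0.502) / ((4π×10⁻⁷)×1.240×10^-3)] = √(1.198×10^7) ≈ 3461.8.

N ≈ 3460 turns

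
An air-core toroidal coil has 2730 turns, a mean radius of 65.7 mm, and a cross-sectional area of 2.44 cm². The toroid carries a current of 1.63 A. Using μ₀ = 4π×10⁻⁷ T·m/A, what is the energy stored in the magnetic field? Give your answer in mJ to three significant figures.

L = μ₀N²A/(2πR) = (4π×10⁻⁷)(2730)²(2.440×10^-4)/(2π×6.570×10^-2) = 5.536×10^-3 H.
U = ½LI² = ½(5.536×10^-3)(1.63)² = 7.354×10^-3 J.

U ≈ 7.35 mJ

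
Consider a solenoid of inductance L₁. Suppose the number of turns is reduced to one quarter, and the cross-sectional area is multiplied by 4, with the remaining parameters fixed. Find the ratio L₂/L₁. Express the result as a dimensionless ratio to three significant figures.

For a solenoid, L ∝ μᵣN²A/ℓ.
L₂/L₁ = (0.25)^2 × (4) = 0.250.

L₂/L₁ = 0.250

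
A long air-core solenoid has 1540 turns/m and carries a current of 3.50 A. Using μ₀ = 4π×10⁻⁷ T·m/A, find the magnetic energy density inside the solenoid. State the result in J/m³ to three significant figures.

u ≈ 18.3 J/m³

B = μ₀nI = (4π×10⁻⁷)(1.540×10^3)(3.50) = 6.773×10^-3 T.
u = B²/(2μ₀) = (6.773×10^-3)²/(2×4π×10⁻⁷) = 18.25 J/m³.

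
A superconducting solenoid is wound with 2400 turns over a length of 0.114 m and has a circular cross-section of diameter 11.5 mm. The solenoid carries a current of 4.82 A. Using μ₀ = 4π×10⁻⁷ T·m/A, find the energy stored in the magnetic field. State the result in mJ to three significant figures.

A = π(d/2)² = π(5.750×10^-3 m)² = 1.039×10^-4 m².
L = μ₀N²A/ℓ = (4π×10⁻⁷)(2400)²(1.039×10^-4)/(0.114) = 6.59497×10^-3 H.
U = ½LI² = ½(6.59497×10^-3)(4.82)² = 7.661×10^-2 J.

U ≈ 76.6 mJ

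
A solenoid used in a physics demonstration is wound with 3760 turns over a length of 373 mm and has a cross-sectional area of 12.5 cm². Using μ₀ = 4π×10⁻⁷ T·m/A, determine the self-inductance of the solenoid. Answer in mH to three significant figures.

A = 12.5 cm² = 1.250×10^-3 m².
For a long solenoid, L = μ₀N²A/ℓ.
L = (4π×10⁻⁷)(3760)²(1.250×10^-3)/(0.373 m) = 5.954×10^-2 H.

L ≈ 59.5 mH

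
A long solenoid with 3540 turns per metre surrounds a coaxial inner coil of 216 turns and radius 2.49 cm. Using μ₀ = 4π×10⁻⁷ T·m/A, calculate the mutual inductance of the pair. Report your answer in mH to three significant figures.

The outer solenoid produces a uniform field B₁ = μ₀n₁I₁ across the inner coil,
so the flux linkage is N₂Φ = N₂B₁A₂ = μ₀n₁N₂A₂·I₁, giving M = μ₀n₁N₂A₂.
A₂ = πr² = π(2.490×10^-2 m)² = 1.948×10^-3 m².
M = (4π×10⁻⁷)(3540)(216)(1.948×10^-3) = 1.872×10^-3 H.

M ≈ 1.87 mH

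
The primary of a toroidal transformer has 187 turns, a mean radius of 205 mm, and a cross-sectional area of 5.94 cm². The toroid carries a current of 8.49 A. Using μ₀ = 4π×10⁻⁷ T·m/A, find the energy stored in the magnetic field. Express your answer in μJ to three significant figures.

U ≈ 730 μJ

L = μ₀N²A/(2πR) = (4π×10⁻⁷)(187)²(5.940×10^-4)/(2π×0.205) = 2.026×10^-5 H.
U = ½LI² = ½(2.026×10^-5)(8.49)² = 7.304×10^-4 J.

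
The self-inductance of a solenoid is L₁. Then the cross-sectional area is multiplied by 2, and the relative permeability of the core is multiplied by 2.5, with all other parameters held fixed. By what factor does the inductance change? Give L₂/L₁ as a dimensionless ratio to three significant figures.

L₂/L₁ = 5.00

For a solenoid, L ∝ μᵣN²A/ℓ.
L₂/L₁ = (2) × (2.5) = 5.00.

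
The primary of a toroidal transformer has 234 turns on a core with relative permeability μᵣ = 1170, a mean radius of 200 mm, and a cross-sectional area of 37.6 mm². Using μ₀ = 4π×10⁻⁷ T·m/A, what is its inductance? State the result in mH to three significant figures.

For a thin toroid, L = μ₀μᵣN²A/(2πR).
L = (4π×10⁻⁷)(1170)(234)²(3.760×10^-5) / (2π×0.2 m) = 2.409×10^-3 H.

L ≈ 2.41 mH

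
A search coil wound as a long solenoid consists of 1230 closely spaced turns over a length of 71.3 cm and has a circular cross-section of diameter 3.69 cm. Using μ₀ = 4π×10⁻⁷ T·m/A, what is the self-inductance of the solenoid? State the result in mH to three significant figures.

A = π(d/2)² = π(1.845×10^-2 m)² = 1.069×10^-3 m².
For a long solenoid, L = μ₀N²A/ℓ.
L = (4π×10⁻⁷)(1230)²(1.069×10^-3)/(0.713 m) = 2.851×10^-3 H.

L ≈ 2.85 mH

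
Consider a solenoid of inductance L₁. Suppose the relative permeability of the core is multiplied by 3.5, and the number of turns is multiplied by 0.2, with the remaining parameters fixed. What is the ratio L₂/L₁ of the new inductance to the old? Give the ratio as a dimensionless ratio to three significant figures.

L₂/L₁ = 0.140

For a solenoid, L ∝ μᵣN²A/ℓ.
L₂/L₁ = (3.5) × (0.2)^2 = 0.140.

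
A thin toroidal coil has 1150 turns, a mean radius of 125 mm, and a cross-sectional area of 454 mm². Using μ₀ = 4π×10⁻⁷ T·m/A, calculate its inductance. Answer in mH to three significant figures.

For a thin toroid, L = μ₀N²A/(2πR).
L = (4π×10⁻⁷)(1150)²(4.540×10^-4) / (2π×0.125 m) = 9.607×10^-4 H.

L ≈ 0.961 mH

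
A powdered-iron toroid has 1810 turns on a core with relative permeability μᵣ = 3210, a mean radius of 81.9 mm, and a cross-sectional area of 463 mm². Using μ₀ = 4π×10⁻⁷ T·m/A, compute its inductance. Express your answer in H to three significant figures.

L ≈ 11.9 H

For a thin toroid, L = μ₀μᵣN²A/(2πR).
L = (4π×10⁻⁷)(3210)(1810)²(4.630×10^-4) / (2π×8.190×10^-2 m) = 11.89 H.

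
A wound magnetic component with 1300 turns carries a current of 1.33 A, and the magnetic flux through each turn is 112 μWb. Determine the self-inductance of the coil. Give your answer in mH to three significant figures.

Self-inductance is defined by L = NΦ_B/I (flux linkage over current).
L = (1300)(1.120×10^-4 Wb)/(1.33 A) = 0.10947 H.

L ≈ 109 mH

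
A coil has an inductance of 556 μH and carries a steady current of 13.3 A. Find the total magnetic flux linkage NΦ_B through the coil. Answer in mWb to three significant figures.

NΦ_B ≈ 7.39 mWb

From L = NΦ_B/I, the flux linkage is NΦ_B = LI.
NΦ_B = (5.560×10^-4 H)(13.3 A) = 7.3948×10^-3 Wb.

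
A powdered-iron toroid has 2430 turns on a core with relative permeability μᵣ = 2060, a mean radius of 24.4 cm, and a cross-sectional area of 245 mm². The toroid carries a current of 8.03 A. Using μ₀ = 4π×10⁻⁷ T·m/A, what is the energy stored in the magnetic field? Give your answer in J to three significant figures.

L = μ₀μᵣN²A/(2πR) = (4π×10⁻⁷)(2060)(2430)²(2.450×10^-4)/(2π×0.244) = 2.443 H.
U = ½LI² = ½(2.443)(8.03)² = 78.76 J.

U ≈ 78.8 J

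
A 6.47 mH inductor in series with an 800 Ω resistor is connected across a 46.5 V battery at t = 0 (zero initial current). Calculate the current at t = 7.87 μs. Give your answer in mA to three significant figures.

I ≈ 36.2 mA

τ = L/R = 6.470×10^-3/800 = 8.088×10^-6 s; final current I_∞ = ε/R = 46.5/800 = 5.812×10^-2 A.
I(t) = I_∞(1 − e^(−t/τ)) with t/τ = 0.973.
I = (5.812×10^-2)(1 − e^(−0.973)) = 3.616×10^-2 A.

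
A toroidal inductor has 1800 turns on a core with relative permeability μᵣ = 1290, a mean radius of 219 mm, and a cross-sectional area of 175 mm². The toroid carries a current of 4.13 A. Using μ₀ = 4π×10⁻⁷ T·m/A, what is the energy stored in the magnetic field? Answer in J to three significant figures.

U ≈ 5.70 J

L = μ₀μᵣN²A/(2πR) = (4π×10⁻⁷)(1290)(1800)²(1.750×10^-4)/(2π×0.219) = 0.668 H.
U = ½LI² = ½(0.668)(4.13)² = 5.697 J.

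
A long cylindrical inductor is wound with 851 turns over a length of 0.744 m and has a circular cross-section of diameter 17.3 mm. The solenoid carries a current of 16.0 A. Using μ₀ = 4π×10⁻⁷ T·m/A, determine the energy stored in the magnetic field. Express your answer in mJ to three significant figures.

A = π(d/2)² = π(8.650×10^-3 m)² = 2.351×10^-4 m².
L = μ₀N²A/ℓ = (4π×10⁻⁷)(851)²(2.351×10^-4)/(0.744) = 2.875×10^-4 H.
U = ½LI² = ½(2.875×10^-4)(16.0)² = 3.680×10^-2 J.

U ≈ 36.8 mJ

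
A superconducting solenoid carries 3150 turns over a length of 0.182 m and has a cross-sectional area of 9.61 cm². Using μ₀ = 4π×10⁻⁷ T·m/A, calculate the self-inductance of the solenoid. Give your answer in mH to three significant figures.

L ≈ 65.8 mH

A = 9.61 cm² = 9.610×10^-4 m².
For a long solenoid, L = μ₀N²A/ℓ.
L = (4π×10⁻⁷)(3150)²(9.610×10^-4)/(0.182 m) = 6.584×10^-2 H.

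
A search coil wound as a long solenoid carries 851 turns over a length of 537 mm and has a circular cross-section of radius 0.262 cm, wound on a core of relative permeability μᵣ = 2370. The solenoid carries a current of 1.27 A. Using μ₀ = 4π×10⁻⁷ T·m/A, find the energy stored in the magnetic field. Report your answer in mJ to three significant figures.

U ≈ 69.9 mJ

A = πr² = π(2.620×10^-3 m)² = 2.157×10^-5 m².
L = μ₀μᵣN²A/ℓ = (4π×10⁻⁷)(2370)(851)²(2.157×10^-5)/(0.537) = 8.662×10^-2 H.
U = ½LI² = ½(8.662×10^-2)(1.27)² = 6.985×10^-2 J.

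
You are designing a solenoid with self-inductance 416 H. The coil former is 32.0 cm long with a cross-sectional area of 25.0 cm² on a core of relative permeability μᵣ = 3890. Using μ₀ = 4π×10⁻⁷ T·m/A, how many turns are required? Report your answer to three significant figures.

N ≈ 3300 turns

A = 25.0 cm² = 2.500×10^-3 m².
From L = μ₀μᵣN²A/ℓ, N = √(Lℓ / (μ₀μᵣA)).
N = √[(416)(0.32) / ((4π×10⁻⁷)(3890)×2.500×10^-3)] = √(1.089×10^7) ≈ 3300.4.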